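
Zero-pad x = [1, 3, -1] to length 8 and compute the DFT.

Original 3-point DFT: [3, -3.4641i, 3.4641i]
Zero-padded 8-point DFT provides frequency interpolation.

DFT_8([x, 0, ...]) = [3, 3.1213-1.1213i, 2-3i, -1.1213-3.1213i, -3, -1.1213+3.1213i, 2+3i, 3.1213+1.1213i]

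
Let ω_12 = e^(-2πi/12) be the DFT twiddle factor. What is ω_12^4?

ω_12^4 = e^(-2πi·4/12)
= cos(-2π·4/12) + i·sin(-2π·4/12)
= cos(-8π/12) + i·sin(-8π/12)

ω_12^4 = cos(-8π/12) + i·sin(-8π/12) = -0.5000-0.8660i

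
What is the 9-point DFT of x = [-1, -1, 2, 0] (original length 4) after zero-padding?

Original 4-point DFT: [0, -3+1i, 2, -3-1i]
Zero-padded 9-point DFT provides frequency interpolation.

DFT_9([x, 0, ...]) = [0, -1.4187-1.3268i, -3.0530+0.3008i, -1.5000+2.5981i, 1.4718+1.6276i, 1.4718-1.6276i, -1.5000-2.5981i, -3.0530-0.3008i, -1.4187+1.3268i]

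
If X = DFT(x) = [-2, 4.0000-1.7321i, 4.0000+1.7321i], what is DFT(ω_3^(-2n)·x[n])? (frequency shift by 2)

Modulation property: DFT(ω_3^(-2n)·x[n]) = X[(k-2) mod 3], so circularly shift X by 2 positions.

X[k-2] = [4.0000-1.7321i, 4.0000+1.7321i, -2]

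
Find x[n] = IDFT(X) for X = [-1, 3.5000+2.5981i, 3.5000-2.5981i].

x[n] = (1/3) Σ(k=0 to 2) X[k] · e^(2πikn/3)

Computing each x[n]:
x[0] = 2
x[1] = -3
x[2] = 0

x = [2, -3, 0]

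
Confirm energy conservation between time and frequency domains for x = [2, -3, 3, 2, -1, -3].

Time domain:
Σ|x[n]|² = |2|² + |-3|² + |3|² + |2|² + |-1|² + |-3|² = 36.0000

Frequency domain:
(1/6)Σ|X[k]|² = (1/6)(|0|² + |-4.0000-3.4641i|² + |6.0000+3.4641i|² + |8|² + |6.0000-3.4641i|² + |-4.0000+3.4641i|²) = (1/6)·216.0000 = 36.0000

Both sides agree, confirming Parseval's theorem.

Σ|x[n]|² = (1/N)Σ|X[k]|² = 36.0000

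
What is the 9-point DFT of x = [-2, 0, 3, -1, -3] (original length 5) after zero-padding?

Original 5-point DFT: [-3, -4.5451-5.2043i, 1.0451+2.0409i, 1.0451-2.0409i, -4.5451+5.2043i]
Zero-padded 9-point DFT provides frequency interpolation.

DFT_9([x, 0, ...]) = [-3, 1.8400-1.0623i, -6.6172-3.8204i, -3.0000+5.1962i, 0.2772-0.1600i, 0.2772+0.1600i, -3.0000-5.1962i, -6.6172+3.8204i, 1.8400+1.0623i]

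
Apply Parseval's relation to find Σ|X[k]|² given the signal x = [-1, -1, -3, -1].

Parseval: Σ|x[n]|² = (1/N)Σ|X[k]|², so Σ|X[k]|² = N·Σ|x[n]|² = 4·12.0000

Σ|X[k]|² = N·Σ|x[n]|² = 4·12.0000 = 48.0000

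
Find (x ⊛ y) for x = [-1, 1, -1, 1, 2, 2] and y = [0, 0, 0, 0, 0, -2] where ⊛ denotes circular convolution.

(x ⊛ y)[n] = Σ(m=0 to 5) x[m] · y[(n-m) mod 6]

Computing each output sample:
(x ⊛ y)[0] = -2
(x ⊛ y)[1] = 2
(x ⊛ y)[2] = -2
(x ⊛ y)[3] = -4
(x ⊛ y)[4] = -4
(x ⊛ y)[5] = 2

x ⊛ y = [-2, 2, -2, -4, -4, 2]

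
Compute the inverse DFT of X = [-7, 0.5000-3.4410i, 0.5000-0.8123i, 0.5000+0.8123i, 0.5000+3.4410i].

x[n] = (1/5) Σ(k=0 to 4) X[k] · e^(2πikn/5)

Computing each x[n]:
x[0] = -1
x[1] = 0
x[2] = -1
x[3] = -2
x[4] = -3

x = [-1, 0, -1, -2, -3]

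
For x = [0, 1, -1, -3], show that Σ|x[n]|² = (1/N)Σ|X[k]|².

Time domain:
Σ|x[n]|² = |0|² + |1|² + |-1|² + |-3|² = 11.0000

Frequency domain:
(1/4)Σ|X[k]|² = (1/4)(|-3|² + |1-4i|² + |1|² + |1+4i|²) = (1/4)·44.0000 = 11.0000

Both sides agree, confirming Parseval's theorem.

Σ|x[n]|² = (1/N)Σ|X[k]|² = 11.0000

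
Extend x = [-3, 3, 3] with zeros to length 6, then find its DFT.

Original 3-point DFT: [3, -6, -6]
Zero-padded 6-point DFT provides frequency interpolation.

DFT_6([x, 0, ...]) = [3, -3.0000-5.1962i, -6, -3, -6, -3.0000+5.1962i]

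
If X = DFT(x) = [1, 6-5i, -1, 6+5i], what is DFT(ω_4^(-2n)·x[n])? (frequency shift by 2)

Modulation property: DFT(ω_4^(-2n)·x[n]) = X[(k-2) mod 4], so circularly shift X by 2 positions.

X[k-2] = [-1, 6+5i, 1, 6-5i]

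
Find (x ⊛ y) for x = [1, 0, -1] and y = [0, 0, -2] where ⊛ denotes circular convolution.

(x ⊛ y)[n] = Σ(m=0 to 2) x[m] · y[(n-m) mod 3]

Computing each output sample:
(x ⊛ y)[0] = 0
(x ⊛ y)[1] = 2
(x ⊛ y)[2] = -2

x ⊛ y = [0, 2, -2]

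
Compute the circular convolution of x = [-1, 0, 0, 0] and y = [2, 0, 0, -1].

(x ⊛ y)[n] = Σ(m=0 to 3) x[m] · y[(n-m) mod 4]

Computing each output sample:
(x ⊛ y)[0] = -2
(x ⊛ y)[1] = 0
(x ⊛ y)[2] = 0
(x ⊛ y)[3] = 1

x ⊛ y = [-2, 0, 0, 1]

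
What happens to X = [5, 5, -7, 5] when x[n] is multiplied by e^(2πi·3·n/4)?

Modulation property: DFT(ω_4^(-3n)·x[n]) = X[(k-3) mod 4], so circularly shift X by 3 positions.

X[k-3] = [5, -7, 5, 5]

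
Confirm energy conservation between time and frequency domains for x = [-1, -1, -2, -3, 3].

Time domain:
Σ|x[n]|² = |-1|² + |-1|² + |-2|² + |-3|² + |3|² = 24.0000

Frequency domain:
(1/5)Σ|X[k]|² = (1/5)(|-4|² + |3.6631+3.2164i|² + |-4.1631+3.3022i|² + |-4.1631-3.3022i|² + |3.6631-3.2164i|²) = (1/5)·120.0000 = 24.0000

Both sides agree, confirming Parseval's theorem.

Σ|x[n]|² = (1/N)Σ|X[k]|² = 24.0000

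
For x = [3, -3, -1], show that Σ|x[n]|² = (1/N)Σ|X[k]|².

Time domain:
Σ|x[n]|² = |3|² + |-3|² + |-1|² = 19.0000

Frequency domain:
(1/3)Σ|X[k]|² = (1/3)(|-1|² + |5.0000+1.7321i|² + |5.0000-1.7321i|²) = (1/3)·57.0000 = 19.0000

Both sides agree, confirming Parseval's theorem.

Σ|x[n]|² = (1/N)Σ|X[k]|² = 19.0000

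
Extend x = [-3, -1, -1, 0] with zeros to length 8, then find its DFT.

Original 4-point DFT: [-5, -2+1i, -3, -2-1i]
Zero-padded 8-point DFT provides frequency interpolation.

DFT_8([x, 0, ...]) = [-5, -3.7071+1.7071i, -2+1i, -2.2929-0.2929i, -3, -2.2929+0.2929i, -2-1i, -3.7071-1.7071i]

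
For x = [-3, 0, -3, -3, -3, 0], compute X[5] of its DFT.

X[5] = Σ(n=0 to 5) x[n] · ω_6^(5n) where ω_6 = e^(-2πi/6)
= (-3)·ω_6^0 + (0)·ω_6^5 + (-3)·ω_6^10 + (-3)·ω_6^15 + (-3)·ω_6^20 + (0)·ω_6^25

X[5] = 3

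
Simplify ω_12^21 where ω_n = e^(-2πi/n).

Since ω_12^12 = 1, powers reduce modulo 12.
21 mod 12 = 9
So ω_12^21 = ω_12^9 = e^(-2πi·9/12)

ω_12^21 = ω_12^9 = 1i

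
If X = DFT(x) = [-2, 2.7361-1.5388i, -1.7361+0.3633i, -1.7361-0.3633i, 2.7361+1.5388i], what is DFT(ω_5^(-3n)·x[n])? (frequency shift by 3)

Modulation property: DFT(ω_5^(-3n)·x[n]) = X[(k-3) mod 5], so circularly shift X by 3 positions.

X[k-3] = [-1.7361+0.3633i, -1.7361-0.3633i, 2.7361+1.5388i, -2, 2.7361-1.5388i]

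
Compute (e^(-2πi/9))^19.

Since ω_9^9 = 1, powers reduce modulo 9.
19 mod 9 = 1
So ω_9^19 = ω_9^1 = e^(-2πi·1/9)

ω_9^19 = ω_9^1 = 0.7660-0.6428i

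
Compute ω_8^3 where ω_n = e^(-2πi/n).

ω_8^3 = e^(-2πi·3/8)
= cos(-2π·3/8) + i·sin(-2π·3/8)
= cos(-6π/8) + i·sin(-6π/8)

ω_8^3 = cos(-6π/8) + i·sin(-6π/8) = -0.7071-0.7071i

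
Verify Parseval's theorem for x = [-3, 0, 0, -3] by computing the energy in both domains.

Time domain:
Σ|x[n]|² = |-3|² + |0|² + |0|² + |-3|² = 18.0000

Frequency domain:
(1/4)Σ|X[k]|² = (1/4)(|-6|² + |-3-3i|² + |0|² + |-3+3i|²) = (1/4)·72.0000 = 18.0000

Both sides agree, confirming Parseval's theorem.

Σ|x[n]|² = (1/N)Σ|X[k]|² = 18.0000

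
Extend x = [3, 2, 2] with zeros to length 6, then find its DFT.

Original 3-point DFT: [7, 1, 1]
Zero-padded 6-point DFT provides frequency interpolation.

DFT_6([x, 0, ...]) = [7, 3.0000-3.4641i, 1, 3, 1, 3.0000+3.4641i]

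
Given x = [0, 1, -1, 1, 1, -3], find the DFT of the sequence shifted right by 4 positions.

Time shift by 4: X_shifted[k] = ω_6^(4k) · X[k]
Shifted x = [-1, 1, 1, -3, 0, 1]

DFT(x[n-4]) = [-1, 2.5000-0.8660i, -5.5000+0.8660i, 1, -5.5000-0.8660i, 2.5000+0.8660i]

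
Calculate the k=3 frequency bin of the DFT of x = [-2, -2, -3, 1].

X[3] = Σ(n=0 to 3) x[n] · ω_4^(3n) where ω_4 = e^(-2πi/4)
= (-2)·ω_4^0 + (-2)·ω_4^3 + (-3)·ω_4^6 + (1)·ω_4^9

X[3] = 1-3i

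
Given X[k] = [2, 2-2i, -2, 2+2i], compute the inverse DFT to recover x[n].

x[n] = (1/4) Σ(k=0 to 3) X[k] · e^(2πikn/4)

Computing each x[n]:
x[0] = 1
x[1] = 2
x[2] = -1
x[3] = 0

x = [1, 2, -1, 0]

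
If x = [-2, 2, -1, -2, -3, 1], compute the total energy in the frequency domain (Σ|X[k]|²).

Parseval: Σ|x[n]|² = (1/N)Σ|X[k]|², so Σ|X[k]|² = N·Σ|x[n]|² = 6·23.0000

Σ|X[k]|² = N·Σ|x[n]|² = 6·23.0000 = 138.0000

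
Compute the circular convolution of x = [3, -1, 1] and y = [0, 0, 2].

(x ⊛ y)[n] = Σ(m=0 to 2) x[m] · y[(n-m) mod 3]

Computing each output sample:
(x ⊛ y)[0] = -2
(x ⊛ y)[1] = 2
(x ⊛ y)[2] = 6

x ⊛ y = [-2, 2, 6]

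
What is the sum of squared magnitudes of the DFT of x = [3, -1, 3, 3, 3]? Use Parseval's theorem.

Parseval: Σ|x[n]|² = (1/N)Σ|X[k]|², so Σ|X[k]|² = N·Σ|x[n]|² = 5·37.0000

Σ|X[k]|² = N·Σ|x[n]|² = 5·37.0000 = 185.0000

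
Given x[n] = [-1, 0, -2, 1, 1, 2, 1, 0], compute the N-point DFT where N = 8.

X[k] = Σ(n=0 to 7) x[n] · ω_8^(nk)
where ω_8 = e^(-2πi/8)

Computing each X[k]:
X[0] = 2
X[1] = -4.1213+3.7071i
X[2] = 1-1i
X[3] = 0.1213-2.2929i
X[4] = -4
X[5] = 0.1213+2.2929i
X[6] = 1+1i
X[7] = -4.1213-3.7071i

X = [2, -4.1213+3.7071i, 1-1i, 0.1213-2.2929i, -4, 0.1213+2.2929i, 1+1i, -4.1213-3.7071i]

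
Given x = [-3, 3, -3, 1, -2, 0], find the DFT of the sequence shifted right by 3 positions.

Time shift by 3: X_shifted[k] = ω_6^(3k) · X[k]
Shifted x = [1, -2, 0, -3, 3, -3]

DFT(x[n-3]) = [-4, 1.7321i, -1.0000-3.4641i, 12, -1.0000+3.4641i, -1.7321i]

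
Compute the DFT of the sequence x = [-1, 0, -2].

X[k] = Σ(n=0 to 2) x[n] · ω_3^(nk)
where ω_3 = e^(-2πi/3)

Computing each X[k]:
X[0] = -3
X[1] = -1.7321i
X[2] = 1.7321i

X = [-3, -1.7321i, 1.7321i]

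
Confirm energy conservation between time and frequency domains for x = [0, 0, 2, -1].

Time domain:
Σ|x[n]|² = |0|² + |0|² + |2|² + |-1|² = 5.0000

Frequency domain:
(1/4)Σ|X[k]|² = (1/4)(|1|² + |-2-1i|² + |3|² + |-2+1i|²) = (1/4)·20.0000 = 5.0000

Both sides agree, confirming Parseval's theorem.

Σ|x[n]|² = (1/N)Σ|X[k]|² = 5.0000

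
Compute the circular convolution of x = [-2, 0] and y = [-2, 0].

(x ⊛ y)[n] = Σ(m=0 to 1) x[m] · y[(n-m) mod 2]

Computing each output sample:
(x ⊛ y)[0] = 4
(x ⊛ y)[1] = 0

x ⊛ y = [4, 0]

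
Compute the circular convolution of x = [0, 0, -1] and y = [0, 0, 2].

(x ⊛ y)[n] = Σ(m=0 to 2) x[m] · y[(n-m) mod 3]

Computing each output sample:
(x ⊛ y)[0] = 0
(x ⊛ y)[1] = -2
(x ⊛ y)[2] = 0

x ⊛ y = [0, -2, 0]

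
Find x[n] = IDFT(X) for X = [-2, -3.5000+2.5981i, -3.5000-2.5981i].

x[n] = (1/3) Σ(k=0 to 2) X[k] · e^(2πikn/3)

Computing each x[n]:
x[0] = -3
x[1] = -1
x[2] = 2

x = [-3, -1, 2]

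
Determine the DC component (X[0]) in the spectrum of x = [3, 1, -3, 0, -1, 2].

X[0] = Σ(n=0 to 5) x[n] · ω_6^0 = Σ x[n]
= (3) + (1) + (-3) + (0) + (-1) + (2)

X[0] = 2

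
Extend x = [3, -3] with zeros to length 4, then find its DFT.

Original 2-point DFT: [0, 6]
Zero-padded 4-point DFT provides frequency interpolation.

DFT_4([x, 0, ...]) = [0, 3+3i, 6, 3-3i]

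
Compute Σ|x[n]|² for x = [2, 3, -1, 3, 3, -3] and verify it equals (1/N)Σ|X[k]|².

Time domain:
Σ|x[n]|² = |2|² + |3|² + |-1|² + |3|² + |3|² + |-3|² = 41.0000

Frequency domain:
(1/6)Σ|X[k]|² = (1/6)(|7|² + |-2.0000-1.7321i|² + |4.0000-8.6603i|² + |1|² + |4.0000+8.6603i|² + |-2.0000+1.7321i|²) = (1/6)·246.0000 = 41.0000

Both sides agree, confirming Parseval's theorem.

Σ|x[n]|² = (1/N)Σ|X[k]|² = 41.0000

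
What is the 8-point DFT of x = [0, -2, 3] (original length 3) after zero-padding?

Original 3-point DFT: [1, -0.5000+4.3301i, -0.5000-4.3301i]
Zero-padded 8-point DFT provides frequency interpolation.

DFT_8([x, 0, ...]) = [1, -1.4142-1.5858i, -3+2i, 1.4142+4.4142i, 5, 1.4142-4.4142i, -3-2i, -1.4142+1.5858i]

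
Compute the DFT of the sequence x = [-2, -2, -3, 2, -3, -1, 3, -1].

X[k] = Σ(n=0 to 7) x[n] · ω_8^(nk)
where ω_8 = e^(-2πi/8)

Computing each X[k]:
X[0] = -7
X[1] = -1.8284+4.5858i
X[2] = -5+4i
X[3] = 3.8284-7.4142i
X[4] = -3
X[5] = 3.8284+7.4142i
X[6] = -5-4i
X[7] = -1.8284-4.5858i

X = [-7, -1.8284+4.5858i, -5+4i, 3.8284-7.4142i, -3, 3.8284+7.4142i, -5-4i, -1.8284-4.5858i]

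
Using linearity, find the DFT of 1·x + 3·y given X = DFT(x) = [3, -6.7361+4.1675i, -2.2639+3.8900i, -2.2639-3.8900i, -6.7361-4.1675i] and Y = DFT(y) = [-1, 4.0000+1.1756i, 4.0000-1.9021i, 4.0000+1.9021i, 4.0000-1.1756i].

By linearity: DFT(1x + 3y) = 1·DFT(x) + 3·DFT(y)
= 1·[3, -6.7361+4.1675i, -2.2639+3.8900i, -2.2639-3.8900i, -6.7361-4.1675i] + 3·[-1, 4.0000+1.1756i, 4.0000-1.9021i, 4.0000+1.9021i, 4.0000-1.1756i]

Computing element-wise:
Z[0] = 1·(3) + 3·(-1) = 0
Z[1] = 1·(-6.7361+4.1675i) + 3·(4.0000+1.1756i) = 5.2639+7.6943i
Z[2] = 1·(-2.2639+3.8900i) + 3·(4.0000-1.9021i) = 9.7361-1.8163i
Z[3] = 1·(-2.2639-3.8900i) + 3·(4.0000+1.9021i) = 9.7361+1.8163i
Z[4] = 1·(-6.7361-4.1675i) + 3·(4.0000-1.1756i) = 5.2639-7.6943i

DFT(1x + 3y) = 1·X + 3·Y = [0, 5.2639+7.6943i, 9.7361-1.8163i, 9.7361+1.8163i, 5.2639-7.6943i]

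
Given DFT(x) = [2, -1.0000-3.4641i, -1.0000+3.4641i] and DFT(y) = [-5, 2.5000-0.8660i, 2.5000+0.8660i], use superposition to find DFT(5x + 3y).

By linearity: DFT(5x + 3y) = 5·DFT(x) + 3·DFT(y)
= 5·[2, -1.0000-3.4641i, -1.0000+3.4641i] + 3·[-5, 2.5000-0.8660i, 2.5000+0.8660i]

Computing element-wise:
Z[0] = 5·(2) + 3·(-5) = -5
Z[1] = 5·(-1.0000-3.4641i) + 3·(2.5000-0.8660i) = 2.5000-19.9185i
Z[2] = 5·(-1.0000+3.4641i) + 3·(2.5000+0.8660i) = 2.5000+19.9185i

DFT(5x + 3y) = 5·X + 3·Y = [-5, 2.5000-19.9185i, 2.5000+19.9185i]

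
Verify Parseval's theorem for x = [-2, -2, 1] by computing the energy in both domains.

Time domain:
Σ|x[n]|² = |-2|² + |-2|² + |1|² = 9.0000

Frequency domain:
(1/3)Σ|X[k]|² = (1/3)(|-3|² + |-1.5000+2.5981i|² + |-1.5000-2.5981i|²) = (1/3)·27.0000 = 9.0000

Both sides agree, confirming Parseval's theorem.

Σ|x[n]|² = (1/N)Σ|X[k]|² = 9.0000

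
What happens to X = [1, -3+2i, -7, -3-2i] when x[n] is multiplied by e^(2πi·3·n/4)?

Modulation property: DFT(ω_4^(-3n)·x[n]) = X[(k-3) mod 4], so circularly shift X by 3 positions.

X[k-3] = [-3+2i, -7, -3-2i, 1]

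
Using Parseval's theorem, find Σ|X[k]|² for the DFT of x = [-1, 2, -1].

Parseval: Σ|x[n]|² = (1/N)Σ|X[k]|², so Σ|X[k]|² = N·Σ|x[n]|² = 3·6.0000

Σ|X[k]|² = N·Σ|x[n]|² = 3·6.0000 = 18.0000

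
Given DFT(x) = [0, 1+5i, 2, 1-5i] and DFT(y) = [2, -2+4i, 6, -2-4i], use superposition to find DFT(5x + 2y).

By linearity: DFT(5x + 2y) = 5·DFT(x) + 2·DFT(y)
= 5·[0, 1+5i, 2, 1-5i] + 2·[2, -2+4i, 6, -2-4i]

Computing element-wise:
Z[0] = 5·(0) + 2·(2) = 4
Z[1] = 5·(1+5i) + 2·(-2+4i) = 1+33i
Z[2] = 5·(2) + 2·(6) = 22
Z[3] = 5·(1-5i) + 2·(-2-4i) = 1-33i

DFT(5x + 2y) = 5·X + 2·Y = [4, 1+33i, 22, 1-33i]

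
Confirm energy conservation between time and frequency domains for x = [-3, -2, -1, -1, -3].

Time domain:
Σ|x[n]|² = |-3|² + |-2|² + |-1|² + |-1|² + |-3|² = 24.0000

Frequency domain:
(1/5)Σ|X[k]|² = (1/5)(|-10|² + |-2.9271-0.9511i|² + |0.4271-0.5878i|² + |0.4271+0.5878i|² + |-2.9271+0.9511i|²) = (1/5)·120.0000 = 24.0000

Both sides agree, confirming Parseval's theorem.

Σ|x[n]|² = (1/N)Σ|X[k]|² = 24.0000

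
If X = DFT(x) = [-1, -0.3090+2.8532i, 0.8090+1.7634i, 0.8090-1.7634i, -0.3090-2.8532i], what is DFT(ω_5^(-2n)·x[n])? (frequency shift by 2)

Modulation property: DFT(ω_5^(-2n)·x[n]) = X[(k-2) mod 5], so circularly shift X by 2 positions.

X[k-2] = [0.8090-1.7634i, -0.3090-2.8532i, -1, -0.3090+2.8532i, 0.8090+1.7634i]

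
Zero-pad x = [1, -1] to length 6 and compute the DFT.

Original 2-point DFT: [0, 2]
Zero-padded 6-point DFT provides frequency interpolation.

DFT_6([x, 0, ...]) = [0, 0.5000+0.8660i, 1.5000+0.8660i, 2, 1.5000-0.8660i, 0.5000-0.8660i]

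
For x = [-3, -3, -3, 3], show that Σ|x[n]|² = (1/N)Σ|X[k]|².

Time domain:
Σ|x[n]|² = |-3|² + |-3|² + |-3|² + |3|² = 36.0000

Frequency domain:
(1/4)Σ|X[k]|² = (1/4)(|-6|² + |6i|² + |-6|² + |-6i|²) = (1/4)·144.0000 = 36.0000

Both sides agree, confirming Parseval's theorem.

Σ|x[n]|² = (1/N)Σ|X[k]|² = 36.0000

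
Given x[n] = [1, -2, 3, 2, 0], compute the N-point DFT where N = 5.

X[k] = Σ(n=0 to 4) x[n] · ω_5^(nk)
where ω_5 = e^(-2πi/5)

Computing each X[k]:
X[0] = 4
X[1] = -3.6631+1.3143i
X[2] = 4.1631+2.1266i
X[3] = 4.1631-2.1266i
X[4] = -3.6631-1.3143i

X = [4, -3.6631+1.3143i, 4.1631+2.1266i, 4.1631-2.1266i, -3.6631-1.3143i]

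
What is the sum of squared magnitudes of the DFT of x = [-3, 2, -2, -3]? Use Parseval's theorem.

Parseval: Σ|x[n]|² = (1/N)Σ|X[k]|², so Σ|X[k]|² = N·Σ|x[n]|² = 4·26.0000

Σ|X[k]|² = N·Σ|x[n]|² = 4·26.0000 = 104.0000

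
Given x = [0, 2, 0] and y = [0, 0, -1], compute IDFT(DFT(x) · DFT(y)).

(x ⊛ y)[n] = Σ(m=0 to 2) x[m] · y[(n-m) mod 3]

Computing each output sample:
(x ⊛ y)[0] = -2
(x ⊛ y)[1] = 0
(x ⊛ y)[2] = 0

x ⊛ y = [-2, 0, 0]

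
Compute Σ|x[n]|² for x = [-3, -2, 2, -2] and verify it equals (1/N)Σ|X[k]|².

Time domain:
Σ|x[n]|² = |-3|² + |-2|² + |2|² + |-2|² = 21.0000

Frequency domain:
(1/4)Σ|X[k]|² = (1/4)(|-5|² + |-5|² + |3|² + |-5|²) = (1/4)·84.0000 = 21.0000

Both sides agree, confirming Parseval's theorem.

Σ|x[n]|² = (1/N)Σ|X[k]|² = 21.0000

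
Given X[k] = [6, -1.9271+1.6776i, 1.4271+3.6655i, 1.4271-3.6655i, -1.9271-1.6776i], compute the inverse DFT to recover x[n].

x[n] = (1/5) Σ(k=0 to 4) X[k] · e^(2πikn/5)

Computing each x[n]:
x[0] = 1
x[1] = -1
x[2] = 3
x[3] = 1
x[4] = 2

x = [1, -1, 3, 1, 2]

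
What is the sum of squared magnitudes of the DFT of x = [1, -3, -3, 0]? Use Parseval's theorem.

Parseval: Σ|x[n]|² = (1/N)Σ|X[k]|², so Σ|X[k]|² = N·Σ|x[n]|² = 4·19.0000

Σ|X[k]|² = N·Σ|x[n]|² = 4·19.0000 = 76.0000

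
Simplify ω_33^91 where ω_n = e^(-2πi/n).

Since ω_33^33 = 1, powers reduce modulo 33.
91 mod 33 = 25
So ω_33^91 = ω_33^25 = e^(-2πi·25/33)

ω_33^91 = ω_33^25 = 0.0476+0.9989i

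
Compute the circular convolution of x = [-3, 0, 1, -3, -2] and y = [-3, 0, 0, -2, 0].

(x ⊛ y)[n] = Σ(m=0 to 4) x[m] · y[(n-m) mod 5]

Computing each output sample:
(x ⊛ y)[0] = 7
(x ⊛ y)[1] = 6
(x ⊛ y)[2] = 1
(x ⊛ y)[3] = 15
(x ⊛ y)[4] = 6

x ⊛ y = [7, 6, 1, 15, 6]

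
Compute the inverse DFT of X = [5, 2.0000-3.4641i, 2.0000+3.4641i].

x[n] = (1/3) Σ(k=0 to 2) X[k] · e^(2πikn/3)

Computing each x[n]:
x[0] = 3
x[1] = 3
x[2] = -1

x = [3, 3, -1]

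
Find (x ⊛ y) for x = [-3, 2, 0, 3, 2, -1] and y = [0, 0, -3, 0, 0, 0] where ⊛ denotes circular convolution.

(x ⊛ y)[n] = Σ(m=0 to 5) x[m] · y[(n-m) mod 6]

Computing each output sample:
(x ⊛ y)[0] = -6
(x ⊛ y)[1] = 3
(x ⊛ y)[2] = 9
(x ⊛ y)[3] = -6
(x ⊛ y)[4] = 0
(x ⊛ y)[5] = -9

x ⊛ y = [-6, 3, 9, -6, 0, -9]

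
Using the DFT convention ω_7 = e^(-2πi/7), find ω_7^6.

ω_7^6 = e^(-2πi·6/7)
= cos(-2π·6/7) + i·sin(-2π·6/7)
= cos(-12π/7) + i·sin(-12π/7)

ω_7^6 = cos(-12π/7) + i·sin(-12π/7) = 0.6235+0.7818i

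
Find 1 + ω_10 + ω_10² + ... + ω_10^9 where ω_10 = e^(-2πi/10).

Sum of all nth roots of unity equals 0 for n > 1 (geometric series with r ≠ 1).

0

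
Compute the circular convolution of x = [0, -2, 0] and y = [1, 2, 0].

(x ⊛ y)[n] = Σ(m=0 to 2) x[m] · y[(n-m) mod 3]

Computing each output sample:
(x ⊛ y)[0] = 0
(x ⊛ y)[1] = -2
(x ⊛ y)[2] = -4

x ⊛ y = [0, -2, -4]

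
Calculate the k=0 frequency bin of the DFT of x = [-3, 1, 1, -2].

X[0] = Σ(n=0 to 3) x[n] · ω_4^0 = Σ x[n]
= (-3) + (1) + (1) + (-2)

X[0] = -3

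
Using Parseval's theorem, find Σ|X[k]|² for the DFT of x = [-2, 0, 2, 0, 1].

Parseval: Σ|x[n]|² = (1/N)Σ|X[k]|², so Σ|X[k]|² = N·Σ|x[n]|² = 5·9.0000

Σ|X[k]|² = N·Σ|x[n]|² = 5·9.0000 = 45.0000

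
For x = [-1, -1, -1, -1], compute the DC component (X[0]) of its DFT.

X[0] = Σ(n=0 to 3) x[n] · ω_4^0 = Σ x[n]
= (-1) + (-1) + (-1) + (-1)

X[0] = -4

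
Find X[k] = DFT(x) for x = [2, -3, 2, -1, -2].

X[k] = Σ(n=0 to 4) x[n] · ω_5^(nk)
where ω_5 = e^(-2πi/5)

Computing each X[k]:
X[0] = -2
X[1] = -0.3541-0.8123i
X[2] = 6.3541+3.4410i
X[3] = 6.3541-3.4410i
X[4] = -0.3541+0.8123i

X = [-2, -0.3541-0.8123i, 6.3541+3.4410i, 6.3541-3.4410i, -0.3541+0.8123i]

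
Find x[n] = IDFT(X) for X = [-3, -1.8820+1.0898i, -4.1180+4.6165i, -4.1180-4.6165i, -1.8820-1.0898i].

x[n] = (1/5) Σ(k=0 to 4) X[k] · e^(2πikn/5)

Computing each x[n]:
x[0] = -3
x[1] = -1
x[2] = 1
x[3] = -2
x[4] = 2

x = [-3, -1, 1, -2, 2]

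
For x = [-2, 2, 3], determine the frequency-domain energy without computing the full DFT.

Parseval: Σ|x[n]|² = (1/N)Σ|X[k]|², so Σ|X[k]|² = N·Σ|x[n]|² = 3·17.0000

Σ|X[k]|² = N·Σ|x[n]|² = 3·17.0000 = 51.0000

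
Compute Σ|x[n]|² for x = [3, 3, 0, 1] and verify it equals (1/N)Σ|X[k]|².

Time domain:
Σ|x[n]|² = |3|² + |3|² + |0|² + |1|² = 19.0000

Frequency domain:
(1/4)Σ|X[k]|² = (1/4)(|7|² + |3-2i|² + |-1|² + |3+2i|²) = (1/4)·76.0000 = 19.0000

Both sides agree, confirming Parseval's theorem.

Σ|x[n]|² = (1/N)Σ|X[k]|² = 19.0000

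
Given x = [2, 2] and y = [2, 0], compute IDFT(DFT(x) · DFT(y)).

(x ⊛ y)[n] = Σ(m=0 to 1) x[m] · y[(n-m) mod 2]

Computing each output sample:
(x ⊛ y)[0] = 4
(x ⊛ y)[1] = 4

x ⊛ y = [4, 4]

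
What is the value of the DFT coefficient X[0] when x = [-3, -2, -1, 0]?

X[0] = Σ(n=0 to 3) x[n] · ω_4^0 = Σ x[n]
= (-3) + (-2) + (-1) + (0)

X[0] = -6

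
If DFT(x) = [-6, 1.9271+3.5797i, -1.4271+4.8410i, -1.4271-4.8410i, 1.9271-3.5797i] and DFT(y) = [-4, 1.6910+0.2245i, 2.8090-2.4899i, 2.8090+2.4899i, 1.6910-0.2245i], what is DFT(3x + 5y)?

By linearity: DFT(3x + 5y) = 3·DFT(x) + 5·DFT(y)
= 3·[-6, 1.9271+3.5797i, -1.4271+4.8410i, -1.4271-4.8410i, 1.9271-3.5797i] + 5·[-4, 1.6910+0.2245i, 2.8090-2.4899i, 2.8090+2.4899i, 1.6910-0.2245i]

Computing element-wise:
Z[0] = 3·(-6) + 5·(-4) = -38
Z[1] = 3·(1.9271+3.5797i) + 5·(1.6910+0.2245i) = 14.2363+11.8616i
Z[2] = 3·(-1.4271+4.8410i) + 5·(2.8090-2.4899i) = 9.7637+2.0735i
Z[3] = 3·(-1.4271-4.8410i) + 5·(2.8090+2.4899i) = 9.7637-2.0735i
Z[4] = 3·(1.9271-3.5797i) + 5·(1.6910-0.2245i) = 14.2363-11.8616i

DFT(3x + 5y) = 3·X + 5·Y = [-38, 14.2363+11.8616i, 9.7637+2.0735i, 9.7637-2.0735i, 14.2363-11.8616i]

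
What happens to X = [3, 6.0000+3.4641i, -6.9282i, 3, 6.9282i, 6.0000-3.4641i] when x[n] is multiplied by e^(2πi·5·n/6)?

Modulation property: DFT(ω_6^(-5n)·x[n]) = X[(k-5) mod 6], so circularly shift X by 5 positions.

X[k-5] = [6.0000+3.4641i, -6.9282i, 3, 6.9282i, 6.0000-3.4641i, 3]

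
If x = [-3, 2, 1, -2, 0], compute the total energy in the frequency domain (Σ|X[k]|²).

Parseval: Σ|x[n]|² = (1/N)Σ|X[k]|², so Σ|X[k]|² = N·Σ|x[n]|² = 5·18.0000

Σ|X[k]|² = N·Σ|x[n]|² = 5·18.0000 = 90.0000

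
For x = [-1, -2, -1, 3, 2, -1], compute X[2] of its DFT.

X[2] = Σ(n=0 to 5) x[n] · ω_6^(2n) where ω_6 = e^(-2πi/6)
= (-1)·ω_6^0 + (-2)·ω_6^2 + (-1)·ω_6^4 + (3)·ω_6^6 + (2)·ω_6^8 + (-1)·ω_6^10

X[2] = 3.0000-1.7321i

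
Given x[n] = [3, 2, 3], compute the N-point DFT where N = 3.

X[k] = Σ(n=0 to 2) x[n] · ω_3^(nk)
where ω_3 = e^(-2πi/3)

Computing each X[k]:
X[0] = 8
X[1] = 0.5000+0.8660i
X[2] = 0.5000-0.8660i

X = [8, 0.5000+0.8660i, 0.5000-0.8660i]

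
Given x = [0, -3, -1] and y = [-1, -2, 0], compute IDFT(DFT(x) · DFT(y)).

(x ⊛ y)[n] = Σ(m=0 to 2) x[m] · y[(n-m) mod 3]

Computing each output sample:
(x ⊛ y)[0] = 2
(x ⊛ y)[1] = 3
(x ⊛ y)[2] = 7

x ⊛ y = [2, 3, 7]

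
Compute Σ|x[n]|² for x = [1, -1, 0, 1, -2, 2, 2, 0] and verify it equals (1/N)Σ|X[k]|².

Time domain:
Σ|x[n]|² = |1|² + |-1|² + |0|² + |1|² + |-2|² + |2|² + |2|² + |0|² = 15.0000

Frequency domain:
(1/8)Σ|X[k]|² = (1/8)(|3|² + |0.1716+3.4142i|² + |-3|² + |5.8284-0.5858i|² + |-1|² + |5.8284+0.5858i|² + |-3|² + |0.1716-3.4142i|²) = (1/8)·120.0000 = 15.0000

Both sides agree, confirming Parseval's theorem.

Σ|x[n]|² = (1/N)Σ|X[k]|² = 15.0000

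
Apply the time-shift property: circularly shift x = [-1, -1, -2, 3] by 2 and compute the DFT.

Time shift by 2: X_shifted[k] = ω_4^(2k) · X[k]
Shifted x = [-2, 3, -1, -1]

DFT(x[n-2]) = [-1, -1-4i, -5, -1+4i]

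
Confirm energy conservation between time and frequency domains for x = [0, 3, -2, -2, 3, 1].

Time domain:
Σ|x[n]|² = |0|² + |3|² + |-2|² + |-2|² + |3|² + |1|² = 27.0000

Frequency domain:
(1/6)Σ|X[k]|² = (1/6)(|3|² + |3.5000+2.5981i|² + |-4.5000-6.0622i|² + |-1|² + |-4.5000+6.0622i|² + |3.5000-2.5981i|²) = (1/6)·162.0000 = 27.0000

Both sides agree, confirming Parseval's theorem.

Σ|x[n]|² = (1/N)Σ|X[k]|² = 27.0000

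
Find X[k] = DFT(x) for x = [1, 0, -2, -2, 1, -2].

X[k] = Σ(n=0 to 5) x[n] · ω_6^(nk)
where ω_6 = e^(-2πi/6)

Computing each X[k]:
X[0] = -4
X[1] = 2.5000+0.8660i
X[2] = 0.5000-4.3301i
X[3] = 4
X[4] = 0.5000+4.3301i
X[5] = 2.5000-0.8660i

X = [-4, 2.5000+0.8660i, 0.5000-4.3301i, 4, 0.5000+4.3301i, 2.5000-0.8660i]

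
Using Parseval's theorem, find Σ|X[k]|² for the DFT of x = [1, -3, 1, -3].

Parseval: Σ|x[n]|² = (1/N)Σ|X[k]|², so Σ|X[k]|² = N·Σ|x[n]|² = 4·20.0000

Σ|X[k]|² = N·Σ|x[n]|² = 4·20.0000 = 80.0000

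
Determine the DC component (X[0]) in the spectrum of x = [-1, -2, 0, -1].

X[0] = Σ(n=0 to 3) x[n] · ω_4^0 = Σ x[n]
= (-1) + (-2) + (0) + (-1)

X[0] = -4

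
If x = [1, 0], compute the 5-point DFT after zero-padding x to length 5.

Original 2-point DFT: [1, 1]
Zero-padded 5-point DFT provides frequency interpolation.

DFT_5([x, 0, ...]) = [1, 1, 1, 1, 1]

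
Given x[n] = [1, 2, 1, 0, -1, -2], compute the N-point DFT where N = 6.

X[k] = Σ(n=0 to 5) x[n] · ω_6^(nk)
where ω_6 = e^(-2πi/6)

Computing each X[k]:
X[0] = 1
X[1] = 1.0000-5.1962i
X[2] = 1.0000-1.7321i
X[3] = 1
X[4] = 1.0000+1.7321i
X[5] = 1.0000+5.1962i

X = [1, 1.0000-5.1962i, 1.0000-1.7321i, 1, 1.0000+1.7321i, 1.0000+5.1962i]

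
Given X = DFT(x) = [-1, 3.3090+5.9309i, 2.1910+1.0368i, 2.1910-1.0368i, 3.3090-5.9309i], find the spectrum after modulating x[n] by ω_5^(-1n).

Modulation property: DFT(ω_5^(-1n)·x[n]) = X[(k-1) mod 5], so circularly shift X by 1 positions.

X[k-1] = [3.3090-5.9309i, -1, 3.3090+5.9309i, 2.1910+1.0368i, 2.1910-1.0368i]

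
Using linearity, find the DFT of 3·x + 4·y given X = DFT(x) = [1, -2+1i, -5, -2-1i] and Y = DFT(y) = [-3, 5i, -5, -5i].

By linearity: DFT(3x + 4y) = 3·DFT(x) + 4·DFT(y)
= 3·[1, -2+1i, -5, -2-1i] + 4·[-3, 5i, -5, -5i]

Computing element-wise:
Z[0] = 3·(1) + 4·(-3) = -9
Z[1] = 3·(-2+1i) + 4·(5i) = -6+23i
Z[2] = 3·(-5) + 4·(-5) = -35
Z[3] = 3·(-2-1i) + 4·(-5i) = -6-23i

DFT(3x + 4y) = 3·X + 4·Y = [-9, -6+23i, -35, -6-23i]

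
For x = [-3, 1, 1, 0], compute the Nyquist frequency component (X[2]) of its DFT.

X[2] = Σ(n=0 to 3) x[n] · ω_4^(2n) where ω_4 = e^(-2πi/4)
= (-3)·ω_4^0 + (1)·ω_4^2 + (1)·ω_4^4 + (0)·ω_4^6

X[2] = -3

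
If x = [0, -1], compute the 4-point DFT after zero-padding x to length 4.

Original 2-point DFT: [-1, 1]
Zero-padded 4-point DFT provides frequency interpolation.

DFT_4([x, 0, ...]) = [-1, 1i, 1, -1i]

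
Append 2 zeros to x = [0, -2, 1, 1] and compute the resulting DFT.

Original 4-point DFT: [0, -1+3i, 2, -1-3i]
Zero-padded 6-point DFT provides frequency interpolation.

DFT_6([x, 0, ...]) = [0, -2.5000+0.8660i, 1.5000+2.5981i, 2, 1.5000-2.5981i, -2.5000-0.8660i]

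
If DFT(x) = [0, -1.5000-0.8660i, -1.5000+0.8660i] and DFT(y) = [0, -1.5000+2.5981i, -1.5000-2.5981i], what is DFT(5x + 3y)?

By linearity: DFT(5x + 3y) = 5·DFT(x) + 3·DFT(y)
= 5·[0, -1.5000-0.8660i, -1.5000+0.8660i] + 3·[0, -1.5000+2.5981i, -1.5000-2.5981i]

Computing element-wise:
Z[0] = 5·(0) + 3·(0) = 0
Z[1] = 5·(-1.5000-0.8660i) + 3·(-1.5000+2.5981i) = -12.0000+3.4643i
Z[2] = 5·(-1.5000+0.8660i) + 3·(-1.5000-2.5981i) = -12.0000-3.4643i

DFT(5x + 3y) = 5·X + 3·Y = [0, -12.0000+3.4643i, -12.0000-3.4643i]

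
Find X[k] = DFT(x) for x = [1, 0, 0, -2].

X[k] = Σ(n=0 to 3) x[n] · ω_4^(nk)
where ω_4 = e^(-2πi/4)

Computing each X[k]:
X[0] = -1
X[1] = 1-2i
X[2] = 3
X[3] = 1+2i

X = [-1, 1-2i, 3, 1+2i]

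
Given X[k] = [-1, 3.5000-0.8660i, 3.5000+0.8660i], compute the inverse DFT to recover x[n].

x[n] = (1/3) Σ(k=0 to 2) X[k] · e^(2πikn/3)

Computing each x[n]:
x[0] = 2
x[1] = -1
x[2] = -2

x = [2, -1, -2]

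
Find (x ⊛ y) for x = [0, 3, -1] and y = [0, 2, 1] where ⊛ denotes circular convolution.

(x ⊛ y)[n] = Σ(m=0 to 2) x[m] · y[(n-m) mod 3]

Computing each output sample:
(x ⊛ y)[0] = 1
(x ⊛ y)[1] = -1
(x ⊛ y)[2] = 6

x ⊛ y = [1, -1, 6]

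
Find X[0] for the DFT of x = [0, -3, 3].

X[0] = Σ(n=0 to 2) x[n] · ω_3^0 = Σ x[n]
= (0) + (-3) + (3)

X[0] = 0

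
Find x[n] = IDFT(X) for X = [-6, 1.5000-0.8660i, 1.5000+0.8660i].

x[n] = (1/3) Σ(k=0 to 2) X[k] · e^(2πikn/3)

Computing each x[n]:
x[0] = -1
x[1] = -2
x[2] = -3

x = [-1, -2, -3]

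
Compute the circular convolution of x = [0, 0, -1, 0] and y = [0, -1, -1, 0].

(x ⊛ y)[n] = Σ(m=0 to 3) x[m] · y[(n-m) mod 4]

Computing each output sample:
(x ⊛ y)[0] = 1
(x ⊛ y)[1] = 0
(x ⊛ y)[2] = 0
(x ⊛ y)[3] = 1

x ⊛ y = [1, 0, 0, 1]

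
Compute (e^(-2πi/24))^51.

Since ω_24^24 = 1, powers reduce modulo 24.
51 mod 24 = 3
So ω_24^51 = ω_24^3 = e^(-2πi·3/24)

ω_24^51 = ω_24^3 = 0.7071-0.7071i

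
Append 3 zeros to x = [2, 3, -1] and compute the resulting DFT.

Original 3-point DFT: [4, 1.0000-3.4641i, 1.0000+3.4641i]
Zero-padded 6-point DFT provides frequency interpolation.

DFT_6([x, 0, ...]) = [4, 4.0000-1.7321i, 1.0000-3.4641i, -2, 1.0000+3.4641i, 4.0000+1.7321i]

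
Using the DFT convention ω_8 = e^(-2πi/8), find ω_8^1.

ω_8^1 = e^(-2πi·1/8)
= cos(-2π·1/8) + i·sin(-2π·1/8)
= cos(-2π/8) + i·sin(-2π/8)

ω_8^1 = cos(-2π/8) + i·sin(-2π/8) = 0.7071-0.7071i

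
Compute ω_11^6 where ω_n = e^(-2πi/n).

ω_11^6 = e^(-2πi·6/11)
= cos(-2π·6/11) + i·sin(-2π·6/11)
= cos(-12π/11) + i·sin(-12π/11)

ω_11^6 = cos(-12π/11) + i·sin(-12π/11) = -0.9595+0.2817i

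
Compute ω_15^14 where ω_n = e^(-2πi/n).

ω_15^14 = e^(-2πi·14/15)
= cos(-2π·14/15) + i·sin(-2π·14/15)
= cos(-28π/15) + i·sin(-28π/15)

ω_15^14 = cos(-28π/15) + i·sin(-28π/15) = 0.9135+0.4067i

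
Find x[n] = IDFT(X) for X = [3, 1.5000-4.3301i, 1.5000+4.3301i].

x[n] = (1/3) Σ(k=0 to 2) X[k] · e^(2πikn/3)

Computing each x[n]:
x[0] = 2
x[1] = 3
x[2] = -2

x = [2, 3, -2]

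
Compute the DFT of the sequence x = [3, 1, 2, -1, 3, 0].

X[k] = Σ(n=0 to 5) x[n] · ω_6^(nk)
where ω_6 = e^(-2πi/6)

Computing each X[k]:
X[0] = 8
X[1] = 2
X[2] = -1.0000-1.7321i
X[3] = 8
X[4] = -1.0000+1.7321i
X[5] = 2

X = [8, 2, -1.0000-1.7321i, 8, -1.0000+1.7321i, 2]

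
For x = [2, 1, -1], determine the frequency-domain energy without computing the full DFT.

Parseval: Σ|x[n]|² = (1/N)Σ|X[k]|², so Σ|X[k]|² = N·Σ|x[n]|² = 3·6.0000

Σ|X[k]|² = N·Σ|x[n]|² = 3·6.0000 = 18.0000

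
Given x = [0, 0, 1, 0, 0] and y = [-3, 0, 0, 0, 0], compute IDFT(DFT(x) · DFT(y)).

(x ⊛ y)[n] = Σ(m=0 to 4) x[m] · y[(n-m) mod 5]

Computing each output sample:
(x ⊛ y)[0] = 0
(x ⊛ y)[1] = 0
(x ⊛ y)[2] = -3
(x ⊛ y)[3] = 0
(x ⊛ y)[4] = 0

x ⊛ y = [0, 0, -3, 0, 0]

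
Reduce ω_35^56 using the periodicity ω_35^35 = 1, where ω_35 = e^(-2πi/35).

Since ω_35^35 = 1, powers reduce modulo 35.
56 mod 35 = 21
So ω_35^56 = ω_35^21 = e^(-2πi·21/35)

ω_35^56 = ω_35^21 = -0.8090+0.5878i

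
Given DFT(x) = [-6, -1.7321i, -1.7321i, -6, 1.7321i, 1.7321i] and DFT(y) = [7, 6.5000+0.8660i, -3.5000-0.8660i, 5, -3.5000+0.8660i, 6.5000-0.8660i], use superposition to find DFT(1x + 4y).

By linearity: DFT(1x + 4y) = 1·DFT(x) + 4·DFT(y)
= 1·[-6, -1.7321i, -1.7321i, -6, 1.7321i, 1.7321i] + 4·[7, 6.5000+0.8660i, -3.5000-0.8660i, 5, -3.5000+0.8660i, 6.5000-0.8660i]

Computing element-wise:
Z[0] = 1·(-6) + 4·(7) = 22
Z[1] = 1·(-1.7321i) + 4·(6.5000+0.8660i) = 26.0000+1.7319i
Z[2] = 1·(-1.7321i) + 4·(-3.5000-0.8660i) = -14.0000-5.1961i
Z[3] = 1·(-6) + 4·(5) = 14
Z[4] = 1·(1.7321i) + 4·(-3.5000+0.8660i) = -14.0000+5.1961i
Z[5] = 1·(1.7321i) + 4·(6.5000-0.8660i) = 26.0000-1.7319i

DFT(1x + 4y) = 1·X + 4·Y = [22, 26.0000+1.7319i, -14.0000-5.1961i, 14, -14.0000+5.1961i, 26.0000-1.7319i]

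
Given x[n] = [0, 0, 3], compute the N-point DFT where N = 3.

X[k] = Σ(n=0 to 2) x[n] · ω_3^(nk)
where ω_3 = e^(-2πi/3)

Computing each X[k]:
X[0] = 3
X[1] = -1.5000+2.5981i
X[2] = -1.5000-2.5981i

X = [3, -1.5000+2.5981i, -1.5000-2.5981i]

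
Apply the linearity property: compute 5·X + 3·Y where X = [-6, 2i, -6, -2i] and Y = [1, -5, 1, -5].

By linearity: DFT(5x + 3y) = 5·DFT(x) + 3·DFT(y)
= 5·[-6, 2i, -6, -2i] + 3·[1, -5, 1, -5]

Computing element-wise:
Z[0] = 5·(-6) + 3·(1) = -27
Z[1] = 5·(2i) + 3·(-5) = -15+10i
Z[2] = 5·(-6) + 3·(1) = -27
Z[3] = 5·(-2i) + 3·(-5) = -15-10i

DFT(5x + 3y) = 5·X + 3·Y = [-27, -15+10i, -27, -15-10i]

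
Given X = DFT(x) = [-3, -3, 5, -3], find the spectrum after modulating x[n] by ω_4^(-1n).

Modulation property: DFT(ω_4^(-1n)·x[n]) = X[(k-1) mod 4], so circularly shift X by 1 positions.

X[k-1] = [-3, -3, -3, 5]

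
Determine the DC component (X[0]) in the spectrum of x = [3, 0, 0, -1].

X[0] = Σ(n=0 to 3) x[n] · ω_4^0 = Σ x[n]
= (3) + (0) + (0) + (-1)

X[0] = 2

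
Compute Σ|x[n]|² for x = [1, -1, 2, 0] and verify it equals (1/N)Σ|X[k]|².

Time domain:
Σ|x[n]|² = |1|² + |-1|² + |2|² + |0|² = 6.0000

Frequency domain:
(1/4)Σ|X[k]|² = (1/4)(|2|² + |-1+1i|² + |4|² + |-1-1i|²) = (1/4)·24.0000 = 6.0000

Both sides agree, confirming Parseval's theorem.

Σ|x[n]|² = (1/N)Σ|X[k]|² = 6.0000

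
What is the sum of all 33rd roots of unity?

Sum of all nth roots of unity equals 0 for n > 1 (geometric series with r ≠ 1).

0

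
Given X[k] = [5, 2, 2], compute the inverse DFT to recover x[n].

x[n] = (1/3) Σ(k=0 to 2) X[k] · e^(2πikn/3)

Computing each x[n]:
x[0] = 3
x[1] = 1
x[2] = 1

x = [3, 1, 1]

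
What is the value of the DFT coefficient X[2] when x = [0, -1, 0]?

X[2] = Σ(n=0 to 2) x[n] · ω_3^(2n) where ω_3 = e^(-2πi/3)
= (0)·ω_3^0 + (-1)·ω_3^2 + (0)·ω_3^4

X[2] = 0.5000-0.8660i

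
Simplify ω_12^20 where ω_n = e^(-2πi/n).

Since ω_12^12 = 1, powers reduce modulo 12.
20 mod 12 = 8
So ω_12^20 = ω_12^8 = e^(-2πi·8/12)

ω_12^20 = ω_12^8 = -0.5000+0.8660i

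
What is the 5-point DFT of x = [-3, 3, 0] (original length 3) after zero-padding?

Original 3-point DFT: [0, -4.5000-2.5981i, -4.5000+2.5981i]
Zero-padded 5-point DFT provides frequency interpolation.

DFT_5([x, 0, ...]) = [0, -2.0729-2.8532i, -5.4271-1.7634i, -5.4271+1.7634i, -2.0729+2.8532i]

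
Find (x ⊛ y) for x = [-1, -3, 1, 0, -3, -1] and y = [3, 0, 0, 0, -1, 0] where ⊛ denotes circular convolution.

(x ⊛ y)[n] = Σ(m=0 to 5) x[m] · y[(n-m) mod 6]

Computing each output sample:
(x ⊛ y)[0] = -4
(x ⊛ y)[1] = -9
(x ⊛ y)[2] = 6
(x ⊛ y)[3] = 1
(x ⊛ y)[4] = -8
(x ⊛ y)[5] = 0

x ⊛ y = [-4, -9, 6, 1, -8, 0]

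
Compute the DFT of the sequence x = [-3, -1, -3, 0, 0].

X[k] = Σ(n=0 to 4) x[n] · ω_5^(nk)
where ω_5 = e^(-2πi/5)

Computing each X[k]:
X[0] = -7
X[1] = -0.8820+2.7144i
X[2] = -3.1180-2.2654i
X[3] = -3.1180+2.2654i
X[4] = -0.8820-2.7144i

X = [-7, -0.8820+2.7144i, -3.1180-2.2654i, -3.1180+2.2654i, -0.8820-2.7144i]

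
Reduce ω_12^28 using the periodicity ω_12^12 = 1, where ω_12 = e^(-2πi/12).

Since ω_12^12 = 1, powers reduce modulo 12.
28 mod 12 = 4
So ω_12^28 = ω_12^4 = e^(-2πi·4/12)

ω_12^28 = ω_12^4 = -0.5000-0.8660i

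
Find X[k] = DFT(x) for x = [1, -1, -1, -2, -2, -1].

X[k] = Σ(n=0 to 5) x[n] · ω_6^(nk)
where ω_6 = e^(-2πi/6)

Computing each X[k]:
X[0] = -6
X[1] = 3.5000-0.8660i
X[2] = 1.5000+0.8660i
X[3] = 2
X[4] = 1.5000-0.8660i
X[5] = 3.5000+0.8660i

X = [-6, 3.5000-0.8660i, 1.5000+0.8660i, 2, 1.5000-0.8660i, 3.5000+0.8660i]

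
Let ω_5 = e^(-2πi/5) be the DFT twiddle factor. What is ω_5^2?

ω_5^2 = e^(-2πi·2/5)
= cos(-2π·2/5) + i·sin(-2π·2/5)
= cos(-4π/5) + i·sin(-4π/5)

ω_5^2 = cos(-4π/5) + i·sin(-4π/5) = -0.8090-0.5878i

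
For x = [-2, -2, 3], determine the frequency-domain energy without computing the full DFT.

Parseval: Σ|x[n]|² = (1/N)Σ|X[k]|², so Σ|X[k]|² = N·Σ|x[n]|² = 3·17.0000

Σ|X[k]|² = N·Σ|x[n]|² = 3·17.0000 = 51.0000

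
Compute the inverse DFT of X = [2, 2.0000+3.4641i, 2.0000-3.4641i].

x[n] = (1/3) Σ(k=0 to 2) X[k] · e^(2πikn/3)

Computing each x[n]:
x[0] = 2
x[1] = -2
x[2] = 2

x = [2, -2, 2]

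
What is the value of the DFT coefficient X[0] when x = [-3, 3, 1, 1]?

X[0] = Σ(n=0 to 3) x[n] · ω_4^0 = Σ x[n]
= (-3) + (3) + (1) + (1)

X[0] = 2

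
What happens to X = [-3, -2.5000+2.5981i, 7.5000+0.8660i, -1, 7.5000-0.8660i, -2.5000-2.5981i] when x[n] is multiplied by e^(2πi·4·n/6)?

Modulation property: DFT(ω_6^(-4n)·x[n]) = X[(k-4) mod 6], so circularly shift X by 4 positions.

X[k-4] = [7.5000+0.8660i, -1, 7.5000-0.8660i, -2.5000-2.5981i, -3, -2.5000+2.5981i]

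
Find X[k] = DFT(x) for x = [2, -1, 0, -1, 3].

X[k] = Σ(n=0 to 4) x[n] · ω_5^(nk)
where ω_5 = e^(-2πi/5)

Computing each X[k]:
X[0] = 3
X[1] = 3.4271+3.2164i
X[2] = 0.0729+3.3022i
X[3] = 0.0729-3.3022i
X[4] = 3.4271-3.2164i

X = [3, 3.4271+3.2164i, 0.0729+3.3022i, 0.0729-3.3022i, 3.4271-3.2164i]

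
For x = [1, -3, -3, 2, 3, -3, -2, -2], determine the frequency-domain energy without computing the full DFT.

Parseval: Σ|x[n]|² = (1/N)Σ|X[k]|², so Σ|X[k]|² = N·Σ|x[n]|² = 8·49.0000

Σ|X[k]|² = N·Σ|x[n]|² = 8·49.0000 = 392.0000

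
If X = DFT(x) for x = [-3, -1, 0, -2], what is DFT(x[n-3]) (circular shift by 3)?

Time shift by 3: X_shifted[k] = ω_4^(3k) · X[k]
Shifted x = [-1, 0, -2, -3]

DFT(x[n-3]) = [-6, 1-3i, 0, 1+3i]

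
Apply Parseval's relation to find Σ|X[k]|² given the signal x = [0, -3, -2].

Parseval: Σ|x[n]|² = (1/N)Σ|X[k]|², so Σ|X[k]|² = N·Σ|x[n]|² = 3·13.0000

Σ|X[k]|² = N·Σ|x[n]|² = 3·13.0000 = 39.0000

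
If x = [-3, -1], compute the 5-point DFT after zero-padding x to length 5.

Original 2-point DFT: [-4, -2]
Zero-padded 5-point DFT provides frequency interpolation.

DFT_5([x, 0, ...]) = [-4, -3.3090+0.9511i, -2.1910+0.5878i, -2.1910-0.5878i, -3.3090-0.9511i]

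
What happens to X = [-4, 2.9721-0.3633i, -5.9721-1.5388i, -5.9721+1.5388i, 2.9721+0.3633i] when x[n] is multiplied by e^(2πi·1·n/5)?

Modulation property: DFT(ω_5^(-1n)·x[n]) = X[(k-1) mod 5], so circularly shift X by 1 positions.

X[k-1] = [2.9721+0.3633i, -4, 2.9721-0.3633i, -5.9721-1.5388i, -5.9721+1.5388i]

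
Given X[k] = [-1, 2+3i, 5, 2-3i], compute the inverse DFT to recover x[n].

x[n] = (1/4) Σ(k=0 to 3) X[k] · e^(2πikn/4)

Computing each x[n]:
x[0] = 2
x[1] = -3
x[2] = 0
x[3] = 0

x = [2, -3, 0, 0]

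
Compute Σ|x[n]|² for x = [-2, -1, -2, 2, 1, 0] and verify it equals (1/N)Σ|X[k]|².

Time domain:
Σ|x[n]|² = |-2|² + |-1|² + |-2|² + |2|² + |1|² + |0|² = 14.0000

Frequency domain:
(1/6)Σ|X[k]|² = (1/6)(|-2|² + |-4.0000+3.4641i|² + |1.0000-1.7321i|² + |-4|² + |1.0000+1.7321i|² + |-4.0000-3.4641i|²) = (1/6)·84.0000 = 14.0000

Both sides agree, confirming Parseval's theorem.

Σ|x[n]|² = (1/N)Σ|X[k]|² = 14.0000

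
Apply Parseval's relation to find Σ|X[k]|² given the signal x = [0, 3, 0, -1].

Parseval: Σ|x[n]|² = (1/N)Σ|X[k]|², so Σ|X[k]|² = N·Σ|x[n]|² = 4·10.0000

Σ|X[k]|² = N·Σ|x[n]|² = 4·10.0000 = 40.0000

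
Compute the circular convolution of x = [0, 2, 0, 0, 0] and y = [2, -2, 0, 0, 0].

(x ⊛ y)[n] = Σ(m=0 to 4) x[m] · y[(n-m) mod 5]

Computing each output sample:
(x ⊛ y)[0] = 0
(x ⊛ y)[1] = 4
(x ⊛ y)[2] = -4
(x ⊛ y)[3] = 0
(x ⊛ y)[4] = 0

x ⊛ y = [0, 4, -4, 0, 0]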